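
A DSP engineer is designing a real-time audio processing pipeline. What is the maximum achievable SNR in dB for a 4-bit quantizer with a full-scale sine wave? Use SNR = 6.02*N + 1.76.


Theoretical SNR for a full-scale sinusoid:
SNR = 6.02 * N + 1.76
    = 6.02 * 4 + 1.76
    = 24.08 + 1.76
    = 25.84 dB

25.84 dB


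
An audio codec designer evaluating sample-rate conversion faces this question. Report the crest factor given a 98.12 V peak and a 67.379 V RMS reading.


Crest factor is the ratio of peak to RMS:
CF = V_peak / V_rms
   = 98.12 / 67.379
   = 1.4562

1.4562


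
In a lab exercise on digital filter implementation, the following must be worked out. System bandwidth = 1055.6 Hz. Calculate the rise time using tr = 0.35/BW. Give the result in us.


Rise time from bandwidth relationship:
tr = 0.35 / BW
   = 0.35 / 1055.6
   = 0.0003315649867 s
   = 331.565 us

331.565 us


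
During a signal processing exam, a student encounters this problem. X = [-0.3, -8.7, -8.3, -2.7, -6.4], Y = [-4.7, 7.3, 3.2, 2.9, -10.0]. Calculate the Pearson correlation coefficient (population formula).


Pearson correlation coefficient (population):
r = cov(X,Y) / (std(X) * std(Y))
Mean X = -5.28, Mean Y = -0.26
Cov(X,Y) = -7.8708
Std(X) = 3.271941, Std(Y) = 6.224018
r = -0.3865

-0.3865


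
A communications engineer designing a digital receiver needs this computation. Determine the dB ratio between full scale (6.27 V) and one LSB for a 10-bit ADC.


Dynamic range from full-scale to LSB:
V_min = V_max / 2^bits = 6.27 / 2^10
DR = 20 * log10(V_max / V_min)
   = 20 * log10(2^10)
   = 20 * 10 * log10(2)
   = 60.21 dB

60.21 dB


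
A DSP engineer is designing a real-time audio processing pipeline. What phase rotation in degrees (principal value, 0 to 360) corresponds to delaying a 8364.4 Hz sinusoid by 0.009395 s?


Phase shift from frequency and time delay:
phi = 360 * f * t_delay
    = 360 * 8364.4 * 0.009395
    = 28290.07 degrees
    mod 360 = 210.07 degrees

210.07 degrees


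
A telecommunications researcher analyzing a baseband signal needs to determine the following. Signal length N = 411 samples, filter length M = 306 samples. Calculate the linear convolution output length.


Linear convolution output length:
L = N + M - 1
  = 411 + 306 - 1
  = 716 samples

716


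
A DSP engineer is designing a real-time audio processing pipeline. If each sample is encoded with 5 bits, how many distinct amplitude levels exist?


Number of quantization levels = 2^N
= 2^5
= 32

32


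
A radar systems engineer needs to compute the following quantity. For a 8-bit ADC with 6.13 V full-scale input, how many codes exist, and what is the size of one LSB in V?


Step 1 — number of quantization levels:
L = 2^N = 2^8 = 256

Step 2 — LSB step size:
delta = Vfs / L
      = 6.13 / 256
      = 0.02394531 V

Levels = 256; step size = 0.02394531 V


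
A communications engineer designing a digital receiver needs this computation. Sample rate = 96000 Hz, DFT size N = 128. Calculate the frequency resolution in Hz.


DFT frequency resolution:
df = fs / N
   = 96000 / 128
   = 750.0 Hz

750.0 Hz


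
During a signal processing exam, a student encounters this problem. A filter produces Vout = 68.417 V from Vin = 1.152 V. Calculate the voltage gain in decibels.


Voltage gain in dB:
G = 20 * log10(Vout / Vin)
  = 20 * log10(68.417 / 1.152)
  = 20 * log10(59.389757)
  = 20 * 1.773712
  = 35.47 dB

35.47 dB


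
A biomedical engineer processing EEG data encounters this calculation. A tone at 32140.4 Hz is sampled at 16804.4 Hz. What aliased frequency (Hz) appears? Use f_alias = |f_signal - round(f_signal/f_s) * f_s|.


Compute the nearest integer multiple of fs to the signal:
n = round(32140.4 / 16804.4) = 2
f_alias = |32140.4 - 2 * 16804.4|
        = |32140.4 - 33608.8|
        = 1468.4 Hz

1468.4


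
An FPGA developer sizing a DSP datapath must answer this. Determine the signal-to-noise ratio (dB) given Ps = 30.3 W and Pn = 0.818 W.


SNR in decibels:
SNR = 10 * log10(Ps / Pn)
    = 10 * log10(30.3 / 0.818)
    = 10 * log10(37.0416)
    = 10 * 1.5687
    = 15.69 dB

15.69 dB


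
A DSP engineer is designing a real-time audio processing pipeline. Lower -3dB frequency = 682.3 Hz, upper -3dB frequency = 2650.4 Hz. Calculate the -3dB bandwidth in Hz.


Bandwidth is the difference of -3dB frequencies:
BW = f_high - f_low
   = 2650.4 - 682.3
   = 1968.1 Hz

1968.1 Hz


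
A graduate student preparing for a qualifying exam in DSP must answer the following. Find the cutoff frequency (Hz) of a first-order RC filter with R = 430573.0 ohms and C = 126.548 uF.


Cutoff frequency of a first-order RC filter:
fc = 1 / (2 * pi * R * C)
C = 126.548 uF = 0.000126548 F
fc = 1 / (2 * pi * 430573.0 * 0.000126548)
   = 1 / 342.3591560869
   = 0.002921 Hz

0.002921 Hz


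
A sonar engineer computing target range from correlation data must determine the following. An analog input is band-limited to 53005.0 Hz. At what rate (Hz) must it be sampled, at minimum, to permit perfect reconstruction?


The Nyquist rate is twice the maximum frequency component.
fs_min = 2 * fmax
      = 2 * 53005.0
      = 106010.0 Hz

106010.0


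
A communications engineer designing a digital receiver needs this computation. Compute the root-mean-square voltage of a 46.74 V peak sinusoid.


RMS voltage for a sinusoidal waveform:
V_rms = V_peak / sqrt(2)
      = 46.74 / 1.414214
      = 33.05 V

33.05 V


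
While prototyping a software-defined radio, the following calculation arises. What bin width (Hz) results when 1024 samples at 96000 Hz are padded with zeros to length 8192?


Frequency resolution after zero-padding:
N_padded = 1024 * 8 = 8192
df = fs / N_padded
   = 96000 / 8192
   = 11.7188 Hz

11.7188 Hz


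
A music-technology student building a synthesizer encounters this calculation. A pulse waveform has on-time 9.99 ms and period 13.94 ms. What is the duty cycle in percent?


Duty cycle as a percentage:
DC = (t_on / T) * 100
   = (9.99 / 13.94) * 100
   = 0.716643 * 100
   = 71.66 %

71.66 %


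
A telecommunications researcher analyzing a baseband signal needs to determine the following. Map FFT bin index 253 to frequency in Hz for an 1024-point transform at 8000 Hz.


Frequency of DFT bin k:
f_k = k * fs / N
    = 253 * 8000 / 1024
    = 2024000 / 1024
    = 1976.562 Hz

1976.562 Hz


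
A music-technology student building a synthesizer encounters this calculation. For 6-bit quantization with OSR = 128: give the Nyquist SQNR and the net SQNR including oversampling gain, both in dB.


Step 1 — baseline SQNR at Nyquist:
SQNR_base = 6.02*N + 1.76
          = 6.02*6 + 1.76
          = 37.88 dB

Step 2 — oversampling processing gain:
G = 10*log10(OSR) = 10*log10(128) = 21.07 dB

Step 3 — total:
SQNR_total = 37.88 + 21.07 = 58.95 dB

Base SQNR = 37.88 dB; oversampled SQNR = 58.95 dB


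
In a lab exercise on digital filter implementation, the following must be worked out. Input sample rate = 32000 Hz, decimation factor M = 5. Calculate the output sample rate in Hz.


Decimation reduces the sample rate:
fs_out = fs_in / M
       = 32000 / 5
       = 6400.0 Hz

6400.0 Hz


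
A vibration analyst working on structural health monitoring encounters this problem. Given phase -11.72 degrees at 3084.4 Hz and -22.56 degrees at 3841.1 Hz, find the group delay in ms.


Group delay from phase difference:
tau = -d(phi)/d(omega)
d(phi) = -10.84 deg = -0.189194 rad
d(omega) = 2*pi*(3841.1 - 3084.4) = 4754.4863 rad/s
tau = -(-0.189194) / 4754.4863
    = 0.0398 ms

0.0398 ms


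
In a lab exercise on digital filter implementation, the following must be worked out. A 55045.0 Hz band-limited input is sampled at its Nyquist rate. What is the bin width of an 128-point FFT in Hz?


Step 1 — Nyquist sampling rate:
fs = 2 * fmax = 2 * 55045.0 = 110090.0 Hz

Step 2 — DFT bin spacing:
df = fs / N = 110090.0 / 128 = 860.0781 Hz

860.0781 Hz


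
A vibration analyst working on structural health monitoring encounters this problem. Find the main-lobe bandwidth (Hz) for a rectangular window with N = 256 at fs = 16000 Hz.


Main lobe width for a rectangular window:
Width = 2 * fs / N
      = 2 * 16000 / 256
      = 32000 / 256
      = 125.0 Hz

125.0 Hz


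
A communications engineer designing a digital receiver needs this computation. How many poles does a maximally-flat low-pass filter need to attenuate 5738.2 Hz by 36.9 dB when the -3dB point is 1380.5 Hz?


Butterworth filter order formula:
n = log10(10^(A/10) - 1) / (2 * log10(f_stop/f_pass))
10^(36.9/10) - 1 = 4896.7882
f_stop/f_pass = 5738.2 / 1380.5 = 4.1566
n = 2.9818 -> ceil = 3

3


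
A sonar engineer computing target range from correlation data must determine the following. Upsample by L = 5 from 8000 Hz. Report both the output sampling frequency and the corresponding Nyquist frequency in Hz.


Step 1 — output sample rate after interpolation by L:
fs_out = L * fs_in = 5 * 8000 = 40000 Hz

Step 2 — Nyquist frequency of the output stream:
f_Nyq = fs_out / 2 = 40000 / 2 = 20000.0 Hz

fs_out = 40000 Hz; f_Nyquist = 20000.0 Hz


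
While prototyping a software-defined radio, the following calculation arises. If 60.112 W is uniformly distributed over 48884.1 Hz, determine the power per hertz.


Power spectral density:
PSD = P / BW
    = 60.112 / 48884.1
    = 0.00122968 W/Hz

0.00122968 W/Hz


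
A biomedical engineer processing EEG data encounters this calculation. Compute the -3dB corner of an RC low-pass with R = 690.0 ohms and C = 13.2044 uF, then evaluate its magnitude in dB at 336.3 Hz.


Step 1 — cutoff frequency:
fc = 1 / (2*pi*R*C)
C = 13.2044 uF = 1.32044e-05 F
fc = 1 / (2*pi*690.0*1.32044e-05)
   = 17.4684 Hz

Step 2 — magnitude at f = 336.3 Hz:
|H(f)| = 1 / sqrt(1 + (f/fc)^2)
f/fc = 336.3 / 17.4684 = 19.251906
|H| = 1 / sqrt(1 + 370.635885) = 0.051873
|H|_dB = 20*log10(0.051873) = -25.7 dB

fc = 17.4684 Hz; |H(336.3 Hz)| = -25.7 dB


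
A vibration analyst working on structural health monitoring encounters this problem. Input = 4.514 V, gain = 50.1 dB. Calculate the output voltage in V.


Output voltage from dB gain:
V_out = V_in * 10^(gain_dB / 20)
      = 4.514 * 10^(50.1 / 20)
      = 4.514 * 319.889511
      = 1443.9813 V

1443.9813 V


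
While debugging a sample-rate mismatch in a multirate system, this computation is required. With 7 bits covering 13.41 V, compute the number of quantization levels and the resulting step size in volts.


Step 1 — number of quantization levels:
L = 2^N = 2^7 = 128

Step 2 — LSB step size:
delta = Vfs / L
      = 13.41 / 128
      = 0.10476563 V

Levels = 128; step size = 0.10476563 V


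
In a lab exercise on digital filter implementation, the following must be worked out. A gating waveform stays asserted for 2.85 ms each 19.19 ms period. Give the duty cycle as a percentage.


Duty cycle as a percentage:
DC = (t_on / T) * 100
   = (2.85 / 19.19) * 100
   = 0.148515 * 100
   = 14.85 %

14.85 %


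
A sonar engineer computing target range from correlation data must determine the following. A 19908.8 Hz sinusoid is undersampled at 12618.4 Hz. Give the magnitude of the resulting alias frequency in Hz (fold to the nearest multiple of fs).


Compute the nearest integer multiple of fs to the signal:
n = round(19908.8 / 12618.4) = 2
f_alias = |19908.8 - 2 * 12618.4|
        = |19908.8 - 25236.8|
        = 5328.0 Hz

5328.0


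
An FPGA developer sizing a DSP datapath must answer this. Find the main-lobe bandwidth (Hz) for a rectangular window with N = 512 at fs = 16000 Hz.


Main lobe width for a rectangular window:
Width = 2 * fs / N
      = 2 * 16000 / 512
      = 32000 / 512
      = 62.5 Hz

62.5 Hz


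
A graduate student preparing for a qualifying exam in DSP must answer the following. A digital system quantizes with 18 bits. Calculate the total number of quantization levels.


Number of quantization levels = 2^N
= 2^18
= 262144

262144


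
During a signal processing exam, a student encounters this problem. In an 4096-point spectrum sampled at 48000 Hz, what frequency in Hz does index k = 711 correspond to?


Frequency of DFT bin k:
f_k = k * fs / N
    = 711 * 48000 / 4096
    = 34128000 / 4096
    = 8332.031 Hz

8332.031 Hz


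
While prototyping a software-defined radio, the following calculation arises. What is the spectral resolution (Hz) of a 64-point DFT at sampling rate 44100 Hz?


DFT frequency resolution:
df = fs / N
   = 44100 / 64
   = 689.0625 Hz

689.0625 Hz


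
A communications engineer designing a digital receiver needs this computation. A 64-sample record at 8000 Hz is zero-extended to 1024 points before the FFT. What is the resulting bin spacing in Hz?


Frequency resolution after zero-padding:
N_padded = 64 * 16 = 1024
df = fs / N_padded
   = 8000 / 1024
   = 7.8125 Hz

7.8125 Hz


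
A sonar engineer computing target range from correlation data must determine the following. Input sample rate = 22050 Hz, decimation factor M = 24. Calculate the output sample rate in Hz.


Decimation reduces the sample rate:
fs_out = fs_in / M
       = 22050 / 24
       = 918.75 Hz

918.75 Hz


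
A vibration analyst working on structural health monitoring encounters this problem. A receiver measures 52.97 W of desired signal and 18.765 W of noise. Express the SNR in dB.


SNR in decibels:
SNR = 10 * log10(Ps / Pn)
    = 10 * log10(52.97 / 18.765)
    = 10 * log10(2.8228)
    = 10 * 0.4507
    = 4.51 dB

4.51 dB


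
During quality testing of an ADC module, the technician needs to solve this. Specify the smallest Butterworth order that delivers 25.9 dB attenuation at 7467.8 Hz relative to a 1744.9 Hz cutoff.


Butterworth filter order formula:
n = log10(10^(A/10) - 1) / (2 * log10(f_stop/f_pass))
10^(25.9/10) - 1 = 388.0451
f_stop/f_pass = 7467.8 / 1744.9 = 4.2798
n = 2.05 -> ceil = 3

3


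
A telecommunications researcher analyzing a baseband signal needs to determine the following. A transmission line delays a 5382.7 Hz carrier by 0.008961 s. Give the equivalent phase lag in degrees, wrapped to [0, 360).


Phase shift from frequency and time delay:
phi = 360 * f * t_delay
    = 360 * 5382.7 * 0.008961
    = 17364.37 degrees
    mod 360 = 84.37 degrees

84.37 degrees


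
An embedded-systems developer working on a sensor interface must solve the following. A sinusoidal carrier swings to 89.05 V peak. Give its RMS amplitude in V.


RMS voltage for a sinusoidal waveform:
V_rms = V_peak / sqrt(2)
      = 89.05 / 1.414214
      = 62.968 V

62.968 V


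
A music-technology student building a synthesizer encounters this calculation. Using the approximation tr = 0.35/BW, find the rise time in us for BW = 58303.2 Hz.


Rise time from bandwidth relationship:
tr = 0.35 / BW
   = 0.35 / 58303.2
   = 6.00310103e-06 s
   = 6.0031 us

6.0031 us


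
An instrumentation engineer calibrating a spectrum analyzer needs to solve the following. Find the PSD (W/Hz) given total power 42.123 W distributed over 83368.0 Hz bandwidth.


Power spectral density:
PSD = P / BW
    = 42.123 / 83368.0
    = 0.00050527 W/Hz

0.00050527 W/Hz


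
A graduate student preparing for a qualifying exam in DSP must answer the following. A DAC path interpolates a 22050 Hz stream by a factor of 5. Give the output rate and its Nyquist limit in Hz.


Step 1 — output sample rate after interpolation by L:
fs_out = L * fs_in = 5 * 22050 = 110250 Hz

Step 2 — Nyquist frequency of the output stream:
f_Nyq = fs_out / 2 = 110250 / 2 = 55125.0 Hz

fs_out = 110250 Hz; f_Nyquist = 55125.0 Hz


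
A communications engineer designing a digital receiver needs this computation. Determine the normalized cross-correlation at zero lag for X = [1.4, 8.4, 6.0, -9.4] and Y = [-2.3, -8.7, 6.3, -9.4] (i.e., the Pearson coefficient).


Pearson correlation coefficient (population):
r = cov(X,Y) / (std(X) * std(Y))
Mean X = 1.6, Mean Y = -3.525
Cov(X,Y) = 18.105
Std(X) = 6.830813, Std(Y) = 6.31125
r = 0.42

0.42


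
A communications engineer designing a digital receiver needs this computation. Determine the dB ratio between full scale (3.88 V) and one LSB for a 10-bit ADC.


Dynamic range from full-scale to LSB:
V_min = V_max / 2^bits = 3.88 / 2^10
DR = 20 * log10(V_max / V_min)
   = 20 * log10(2^10)
   = 20 * 10 * log10(2)
   = 60.21 dB

60.21 dB


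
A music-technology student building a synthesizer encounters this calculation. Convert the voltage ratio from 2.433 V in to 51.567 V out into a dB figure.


Voltage gain in dB:
G = 20 * log10(Vout / Vin)
  = 20 * log10(51.567 / 2.433)
  = 20 * log10(21.194821)
  = 20 * 1.32623
  = 26.52 dB

26.52 dB


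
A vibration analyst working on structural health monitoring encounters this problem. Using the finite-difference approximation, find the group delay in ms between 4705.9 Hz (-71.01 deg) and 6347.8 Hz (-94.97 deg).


Group delay from phase difference:
tau = -d(phi)/d(omega)
d(phi) = -23.96 deg = -0.418181 rad
d(omega) = 2*pi*(6347.8 - 4705.9) = 10316.362 rad/s
tau = -(-0.418181) / 10316.362
    = 0.0405 ms

0.0405 ms


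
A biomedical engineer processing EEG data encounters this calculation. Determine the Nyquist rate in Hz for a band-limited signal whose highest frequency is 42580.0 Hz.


The Nyquist rate is twice the maximum frequency component.
fs_min = 2 * fmax
      = 2 * 42580.0
      = 85160.0 Hz

85160.0


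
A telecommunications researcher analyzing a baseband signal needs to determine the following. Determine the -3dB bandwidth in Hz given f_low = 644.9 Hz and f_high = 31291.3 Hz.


Bandwidth is the difference of -3dB frequencies:
BW = f_high - f_low
   = 31291.3 - 644.9
   = 30646.4 Hz

30646.4 Hz


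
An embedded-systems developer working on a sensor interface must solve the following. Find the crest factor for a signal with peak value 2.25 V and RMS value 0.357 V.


Crest factor is the ratio of peak to RMS:
CF = V_peak / V_rms
   = 2.25 / 0.357
   = 6.3025

6.3025


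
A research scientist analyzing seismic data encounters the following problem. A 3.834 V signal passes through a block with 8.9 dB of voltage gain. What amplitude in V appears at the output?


Output voltage from dB gain:
V_out = V_in * 10^(gain_dB / 20)
      = 3.834 * 10^(8.9 / 20)
      = 3.834 * 2.786121
      = 10.682 V

10.682 V


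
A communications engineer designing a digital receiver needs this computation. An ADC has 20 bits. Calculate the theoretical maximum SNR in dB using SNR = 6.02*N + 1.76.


Theoretical SNR for a full-scale sinusoid:
SNR = 6.02 * N + 1.76
    = 6.02 * 20 + 1.76
    = 120.4 + 1.76
    = 122.16 dB

122.16 dB


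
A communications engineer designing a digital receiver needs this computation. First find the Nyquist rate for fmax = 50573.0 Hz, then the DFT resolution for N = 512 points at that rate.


Step 1 — Nyquist sampling rate:
fs = 2 * fmax = 2 * 50573.0 = 101146.0 Hz

Step 2 — DFT bin spacing:
df = fs / N = 101146.0 / 512 = 197.5508 Hz

197.5508 Hz


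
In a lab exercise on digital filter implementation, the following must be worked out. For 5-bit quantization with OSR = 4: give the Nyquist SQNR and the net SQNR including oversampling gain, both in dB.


Step 1 — baseline SQNR at Nyquist:
SQNR_base = 6.02*N + 1.76
          = 6.02*5 + 1.76
          = 31.86 dB

Step 2 — oversampling processing gain:
G = 10*log10(OSR) = 10*log10(4) = 6.02 dB

Step 3 — total:
SQNR_total = 31.86 + 6.02 = 37.88 dB

Base SQNR = 31.86 dB; oversampled SQNR = 37.88 dB


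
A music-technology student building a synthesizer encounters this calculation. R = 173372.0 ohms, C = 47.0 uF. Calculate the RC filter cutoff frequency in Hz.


Cutoff frequency of a first-order RC filter:
fc = 1 / (2 * pi * R * C)
C = 47.0 uF = 4.7e-05 F
fc = 1 / (2 * pi * 173372.0 * 4.7e-05)
   = 1 / 51.198434944588
   = 0.019532 Hz

0.019532 Hz


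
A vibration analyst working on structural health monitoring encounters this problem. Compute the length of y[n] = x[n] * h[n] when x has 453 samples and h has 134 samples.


Linear convolution output length:
L = N + M - 1
  = 453 + 134 - 1
  = 586 samples

586


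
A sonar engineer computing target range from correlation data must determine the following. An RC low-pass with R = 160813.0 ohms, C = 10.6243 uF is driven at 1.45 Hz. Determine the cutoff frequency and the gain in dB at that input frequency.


Step 1 — cutoff frequency:
fc = 1 / (2*pi*R*C)
C = 10.6243 uF = 1.06243e-05 F
fc = 1 / (2*pi*160813.0*1.06243e-05)
   = 0.0931534 Hz

Step 2 — magnitude at f = 1.45 Hz:
|H(f)| = 1 / sqrt(1 + (f/fc)^2)
f/fc = 1.45 / 0.0931534 = 15.565723
|H| = 1 / sqrt(1 + 242.291733) = 0.0641116
|H|_dB = 20*log10(0.0641116) = -23.86 dB

fc = 0.0931534 Hz; |H(1.45 Hz)| = -23.86 dB


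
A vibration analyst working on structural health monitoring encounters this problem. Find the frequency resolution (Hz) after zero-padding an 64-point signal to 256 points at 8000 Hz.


Frequency resolution after zero-padding:
N_padded = 64 * 4 = 256
df = fs / N_padded
   = 8000 / 256
   = 31.25 Hz

31.25 Hz


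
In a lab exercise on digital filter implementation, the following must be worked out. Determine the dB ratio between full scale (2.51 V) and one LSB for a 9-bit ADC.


Dynamic range from full-scale to LSB:
V_min = V_max / 2^bits = 2.51 / 2^9
DR = 20 * log10(V_max / V_min)
   = 20 * log10(2^9)
   = 20 * 9 * log10(2)
   = 54.19 dB

54.19 dB


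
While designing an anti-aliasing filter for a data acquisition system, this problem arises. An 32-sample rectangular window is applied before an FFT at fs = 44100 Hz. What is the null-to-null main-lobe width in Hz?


Main lobe width for a rectangular window:
Width = 2 * fs / N
      = 2 * 44100 / 32
      = 88200 / 32
      = 2756.25 Hz

2756.25 Hz


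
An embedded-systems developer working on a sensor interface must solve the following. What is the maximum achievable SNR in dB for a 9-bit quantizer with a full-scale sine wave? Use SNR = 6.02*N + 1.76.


Theoretical SNR for a full-scale sinusoid:
SNR = 6.02 * N + 1.76
    = 6.02 * 9 + 1.76
    = 54.18 + 1.76
    = 55.94 dB

55.94 dB


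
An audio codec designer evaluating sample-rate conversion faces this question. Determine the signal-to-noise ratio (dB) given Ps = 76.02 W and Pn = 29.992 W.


SNR in decibels:
SNR = 10 * log10(Ps / Pn)
    = 10 * log10(76.02 / 29.992)
    = 10 * log10(2.5347)
    = 10 * 0.4039
    = 4.04 dB

4.04 dB


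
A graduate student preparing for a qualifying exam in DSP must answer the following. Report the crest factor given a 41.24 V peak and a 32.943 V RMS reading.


Crest factor is the ratio of peak to RMS:
CF = V_peak / V_rms
   = 41.24 / 32.943
   = 1.2519

1.2519


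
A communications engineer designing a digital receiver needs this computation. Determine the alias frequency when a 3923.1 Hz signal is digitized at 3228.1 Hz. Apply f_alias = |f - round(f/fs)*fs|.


Compute the nearest integer multiple of fs to the signal:
n = round(3923.1 / 3228.1) = 1
f_alias = |3923.1 - 1 * 3228.1|
        = |3923.1 - 3228.1|
        = 695.0 Hz

695.0


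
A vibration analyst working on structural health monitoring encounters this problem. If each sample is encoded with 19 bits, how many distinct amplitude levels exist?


Number of quantization levels = 2^N
= 2^19
= 524288

524288


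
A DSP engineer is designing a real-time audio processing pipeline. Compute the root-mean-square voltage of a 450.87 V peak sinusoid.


RMS voltage for a sinusoidal waveform:
V_rms = V_peak / sqrt(2)
      = 450.87 / 1.414214
      = 318.813 V

318.813 V


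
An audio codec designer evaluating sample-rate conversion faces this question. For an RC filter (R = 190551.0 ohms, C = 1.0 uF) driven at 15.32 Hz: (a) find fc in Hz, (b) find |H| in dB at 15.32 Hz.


Step 1 — cutoff frequency:
fc = 1 / (2*pi*R*C)
C = 1.0 uF = 1e-06 F
fc = 1 / (2*pi*190551.0*1e-06)
   = 0.835235 Hz

Step 2 — magnitude at f = 15.32 Hz:
|H(f)| = 1 / sqrt(1 + (f/fc)^2)
f/fc = 15.32 / 0.835235 = 18.342143
|H| = 1 / sqrt(1 + 336.43421) = 0.0544384
|H|_dB = 20*log10(0.0544384) = -25.28 dB

fc = 0.835235 Hz; |H(15.32 Hz)| = -25.28 dB


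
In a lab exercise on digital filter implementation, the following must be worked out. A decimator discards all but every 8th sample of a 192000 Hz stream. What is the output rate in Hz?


Decimation reduces the sample rate:
fs_out = fs_in / M
       = 192000 / 8
       = 24000.0 Hz

24000.0 Hz


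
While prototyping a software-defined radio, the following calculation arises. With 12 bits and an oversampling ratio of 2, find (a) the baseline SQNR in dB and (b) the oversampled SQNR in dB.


Step 1 — baseline SQNR at Nyquist:
SQNR_base = 6.02*N + 1.76
          = 6.02*12 + 1.76
          = 74.0 dB

Step 2 — oversampling processing gain:
G = 10*log10(OSR) = 10*log10(2) = 3.01 dB

Step 3 — total:
SQNR_total = 74.0 + 3.01 = 77.01 dB

Base SQNR = 74.0 dB; oversampled SQNR = 77.01 dB


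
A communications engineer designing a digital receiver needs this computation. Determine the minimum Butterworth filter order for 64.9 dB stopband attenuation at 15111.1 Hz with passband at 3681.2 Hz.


Butterworth filter order formula:
n = log10(10^(A/10) - 1) / (2 * log10(f_stop/f_pass))
10^(64.9/10) - 1 = 3090294.4325
f_stop/f_pass = 15111.1 / 3681.2 = 4.1049
n = 5.291 -> ceil = 6

6


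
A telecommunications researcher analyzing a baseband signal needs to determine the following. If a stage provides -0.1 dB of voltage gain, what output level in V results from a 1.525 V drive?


Output voltage from dB gain:
V_out = V_in * 10^(gain_dB / 20)
      = 1.525 * 10^(-0.1 / 20)
      = 1.525 * 0.988553
      = 1.5075 V

1.5075 V


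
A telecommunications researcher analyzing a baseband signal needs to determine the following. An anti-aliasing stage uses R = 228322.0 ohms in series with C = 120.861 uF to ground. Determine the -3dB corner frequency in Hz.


Cutoff frequency of a first-order RC filter:
fc = 1 / (2 * pi * R * C)
C = 120.861 uF = 0.000120861 F
fc = 1 / (2 * pi * 228322.0 * 0.000120861)
   = 1 / 173.38591378885
   = 0.005767 Hz

0.005767 Hz


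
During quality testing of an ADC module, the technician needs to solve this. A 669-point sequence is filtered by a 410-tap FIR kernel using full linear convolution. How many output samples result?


Linear convolution output length:
L = N + M - 1
  = 669 + 410 - 1
  = 1078 samples

1078


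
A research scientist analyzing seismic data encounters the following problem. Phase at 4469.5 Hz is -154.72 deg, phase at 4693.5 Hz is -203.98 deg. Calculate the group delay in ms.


Group delay from phase difference:
tau = -d(phi)/d(omega)
d(phi) = -49.26 deg = -0.859749 rad
d(omega) = 2*pi*(4693.5 - 4469.5) = 1407.4335 rad/s
tau = -(-0.859749) / 1407.4335
    = 0.6109 ms

0.6109 ms


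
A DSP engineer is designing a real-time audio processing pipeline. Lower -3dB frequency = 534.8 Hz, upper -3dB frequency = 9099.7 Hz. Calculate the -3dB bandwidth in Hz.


Bandwidth is the difference of -3dB frequencies:
BW = f_high - f_low
   = 9099.7 - 534.8
   = 8564.9 Hz

8564.9 Hz


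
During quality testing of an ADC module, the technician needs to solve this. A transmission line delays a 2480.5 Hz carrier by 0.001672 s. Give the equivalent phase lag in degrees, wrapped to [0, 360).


Phase shift from frequency and time delay:
phi = 360 * f * t_delay
    = 360 * 2480.5 * 0.001672
    = 1493.06 degrees
    mod 360 = 53.06 degrees

53.06 degrees


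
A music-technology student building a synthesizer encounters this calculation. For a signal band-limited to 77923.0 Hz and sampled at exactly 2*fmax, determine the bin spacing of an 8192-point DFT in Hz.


Step 1 — Nyquist sampling rate:
fs = 2 * fmax = 2 * 77923.0 = 155846.0 Hz

Step 2 — DFT bin spacing:
df = fs / N = 155846.0 / 8192 = 19.0242 Hz

19.0242 Hz


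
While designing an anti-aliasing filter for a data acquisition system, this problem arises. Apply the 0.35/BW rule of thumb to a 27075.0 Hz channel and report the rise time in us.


Rise time from bandwidth relationship:
tr = 0.35 / BW
   = 0.35 / 27075.0
   = 1.292705448e-05 s
   = 12.9271 us

12.9271 us


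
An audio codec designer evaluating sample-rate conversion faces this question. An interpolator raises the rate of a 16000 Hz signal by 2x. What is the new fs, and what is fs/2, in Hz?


Step 1 — output sample rate after interpolation by L:
fs_out = L * fs_in = 2 * 16000 = 32000 Hz

Step 2 — Nyquist frequency of the output stream:
f_Nyq = fs_out / 2 = 32000 / 2 = 16000.0 Hz

fs_out = 32000 Hz; f_Nyquist = 16000.0 Hz


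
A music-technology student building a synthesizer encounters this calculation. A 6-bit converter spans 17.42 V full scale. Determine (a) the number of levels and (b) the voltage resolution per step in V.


Step 1 — number of quantization levels:
L = 2^N = 2^6 = 64

Step 2 — LSB step size:
delta = Vfs / L
      = 17.42 / 64
      = 0.2721875 V

Levels = 64; step size = 0.2721875 V


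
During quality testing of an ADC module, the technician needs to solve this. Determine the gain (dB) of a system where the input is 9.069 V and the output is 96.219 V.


Voltage gain in dB:
G = 20 * log10(Vout / Vin)
  = 20 * log10(96.219 / 9.069)
  = 20 * log10(10.609659)
  = 20 * 1.025701
  = 20.51 dB

20.51 dB


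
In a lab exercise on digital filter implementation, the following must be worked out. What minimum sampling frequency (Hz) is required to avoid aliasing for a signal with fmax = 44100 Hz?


The Nyquist rate is twice the maximum frequency component.
fs_min = 2 * fmax
      = 2 * 44100
      = 88200 Hz

88200


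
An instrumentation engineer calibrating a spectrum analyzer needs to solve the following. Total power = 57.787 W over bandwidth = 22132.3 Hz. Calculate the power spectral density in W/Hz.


Power spectral density:
PSD = P / BW
    = 57.787 / 22132.3
    = 0.00261098 W/Hz

0.00261098 W/Hz


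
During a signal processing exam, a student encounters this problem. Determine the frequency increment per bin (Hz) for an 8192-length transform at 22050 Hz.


DFT frequency resolution:
df = fs / N
   = 22050 / 8192
   = 2.6917 Hz

2.6917 Hz


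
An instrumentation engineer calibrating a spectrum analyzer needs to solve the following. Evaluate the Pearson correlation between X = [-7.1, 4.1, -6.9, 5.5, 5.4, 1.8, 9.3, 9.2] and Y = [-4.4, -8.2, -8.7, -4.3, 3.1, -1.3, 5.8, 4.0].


Pearson correlation coefficient (population):
r = cov(X,Y) / (std(X) * std(Y))
Mean X = 2.6625, Mean Y = -1.75
Cov(X,Y) = 22.051875
Std(X) = 6.040475, Std(Y) = 5.210806
r = 0.7006

0.7006


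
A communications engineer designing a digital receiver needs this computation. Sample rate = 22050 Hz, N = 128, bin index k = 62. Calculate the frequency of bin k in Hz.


Frequency of DFT bin k:
f_k = k * fs / N
    = 62 * 22050 / 128
    = 1367100 / 128
    = 10680.469 Hz

10680.469 Hz


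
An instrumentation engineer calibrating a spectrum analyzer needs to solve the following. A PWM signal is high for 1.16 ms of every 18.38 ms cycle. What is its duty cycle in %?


Duty cycle as a percentage:
DC = (t_on / T) * 100
   = (1.16 / 18.38) * 100
   = 0.063112 * 100
   = 6.31 %

6.31 %


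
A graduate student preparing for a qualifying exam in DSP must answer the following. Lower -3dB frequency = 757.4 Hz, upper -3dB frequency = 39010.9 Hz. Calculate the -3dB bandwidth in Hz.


Bandwidth is the difference of -3dB frequencies:
BW = f_high - f_low
   = 39010.9 - 757.4
   = 38253.5 Hz

38253.5 Hz


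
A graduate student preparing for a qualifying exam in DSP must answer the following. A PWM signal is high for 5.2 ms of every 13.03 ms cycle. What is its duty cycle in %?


Duty cycle as a percentage:
DC = (t_on / T) * 100
   = (5.2 / 13.03) * 100
   = 0.399079 * 100
   = 39.91 %

39.91 %


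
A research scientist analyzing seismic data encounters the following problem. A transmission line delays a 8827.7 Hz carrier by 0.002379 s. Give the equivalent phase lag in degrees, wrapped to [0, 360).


Phase shift from frequency and time delay:
phi = 360 * f * t_delay
    = 360 * 8827.7 * 0.002379
    = 7560.4 degrees
    mod 360 = 0.4 degrees

0.4 degrees


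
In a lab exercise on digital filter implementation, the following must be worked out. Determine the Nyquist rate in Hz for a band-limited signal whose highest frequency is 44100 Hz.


The Nyquist rate is twice the maximum frequency component.
fs_min = 2 * fmax
      = 2 * 44100
      = 88200 Hz

88200


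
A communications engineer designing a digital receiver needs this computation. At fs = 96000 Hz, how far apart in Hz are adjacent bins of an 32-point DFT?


DFT frequency resolution:
df = fs / N
   = 96000 / 32
   = 3000.0 Hz

3000.0 Hz


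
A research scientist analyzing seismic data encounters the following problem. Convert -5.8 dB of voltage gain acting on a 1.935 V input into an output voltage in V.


Output voltage from dB gain:
V_out = V_in * 10^(gain_dB / 20)
      = 1.935 * 10^(-5.8 / 20)
      = 1.935 * 0.512861
      = 0.9924 V

0.9924 V


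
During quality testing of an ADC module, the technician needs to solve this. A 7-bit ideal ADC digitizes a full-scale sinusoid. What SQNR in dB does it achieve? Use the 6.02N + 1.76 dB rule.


Theoretical SNR for a full-scale sinusoid:
SNR = 6.02 * N + 1.76
    = 6.02 * 7 + 1.76
    = 42.14 + 1.76
    = 43.9 dB

43.9 dB


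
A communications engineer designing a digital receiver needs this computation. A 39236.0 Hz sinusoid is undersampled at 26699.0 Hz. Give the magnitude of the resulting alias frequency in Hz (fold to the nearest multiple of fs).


Compute the nearest integer multiple of fs to the signal:
n = round(39236.0 / 26699.0) = 1
f_alias = |39236.0 - 1 * 26699.0|
        = |39236.0 - 26699.0|
        = 12537.0 Hz

12537.0


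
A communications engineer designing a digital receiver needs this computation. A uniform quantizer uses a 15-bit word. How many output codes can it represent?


Number of quantization levels = 2^N
= 2^15
= 32768

32768


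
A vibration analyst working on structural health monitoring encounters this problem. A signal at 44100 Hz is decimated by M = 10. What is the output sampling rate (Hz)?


Decimation reduces the sample rate:
fs_out = fs_in / M
       = 44100 / 10
       = 4410.0 Hz

4410.0 Hz


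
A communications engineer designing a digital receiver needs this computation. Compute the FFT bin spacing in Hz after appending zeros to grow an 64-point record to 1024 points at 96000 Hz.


Frequency resolution after zero-padding:
N_padded = 64 * 16 = 1024
df = fs / N_padded
   = 96000 / 1024
   = 93.75 Hz

93.75 Hz


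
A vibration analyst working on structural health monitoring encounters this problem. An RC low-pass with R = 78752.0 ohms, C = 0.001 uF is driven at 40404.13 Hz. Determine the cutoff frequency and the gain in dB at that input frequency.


Step 1 — cutoff frequency:
fc = 1 / (2*pi*R*C)
C = 0.001 uF = 1e-09 F
fc = 1 / (2*pi*78752.0*1e-09)
   = 2020.964 Hz

Step 2 — magnitude at f = 40404.13 Hz:
|H(f)| = 1 / sqrt(1 + (f/fc)^2)
f/fc = 40404.13 / 2020.964 = 19.992504
|H| = 1 / sqrt(1 + 399.700216) = 0.0499563
|H|_dB = 20*log10(0.0499563) = -26.03 dB

fc = 2020.964 Hz; |H(40404.13 Hz)| = -26.03 dB


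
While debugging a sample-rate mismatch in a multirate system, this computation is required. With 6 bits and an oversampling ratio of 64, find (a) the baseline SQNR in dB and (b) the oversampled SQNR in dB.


Step 1 — baseline SQNR at Nyquist:
SQNR_base = 6.02*N + 1.76
          = 6.02*6 + 1.76
          = 37.88 dB

Step 2 — oversampling processing gain:
G = 10*log10(OSR) = 10*log10(64) = 18.06 dB

Step 3 — total:
SQNR_total = 37.88 + 18.06 = 55.94 dB

Base SQNR = 37.88 dB; oversampled SQNR = 55.94 dB


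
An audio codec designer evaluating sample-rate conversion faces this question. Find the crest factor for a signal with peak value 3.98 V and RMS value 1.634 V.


Crest factor is the ratio of peak to RMS:
CF = V_peak / V_rms
   = 3.98 / 1.634
   = 2.4357

2.4357


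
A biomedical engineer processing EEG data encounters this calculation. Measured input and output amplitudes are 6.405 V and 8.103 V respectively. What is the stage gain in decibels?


Voltage gain in dB:
G = 20 * log10(Vout / Vin)
  = 20 * log10(8.103 / 6.405)
  = 20 * log10(1.265105)
  = 20 * 0.102127
  = 2.04 dB

2.04 dB


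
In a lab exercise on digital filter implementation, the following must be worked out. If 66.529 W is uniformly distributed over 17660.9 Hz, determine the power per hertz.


Power spectral density:
PSD = P / BW
    = 66.529 / 17660.9
    = 0.00376702 W/Hz

0.00376702 W/Hz


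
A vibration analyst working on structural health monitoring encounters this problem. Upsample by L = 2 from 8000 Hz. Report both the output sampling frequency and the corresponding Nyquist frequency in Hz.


Step 1 — output sample rate after interpolation by L:
fs_out = L * fs_in = 2 * 8000 = 16000 Hz

Step 2 — Nyquist frequency of the output stream:
f_Nyq = fs_out / 2 = 16000 / 2 = 8000.0 Hz

fs_out = 16000 Hz; f_Nyquist = 8000.0 Hz


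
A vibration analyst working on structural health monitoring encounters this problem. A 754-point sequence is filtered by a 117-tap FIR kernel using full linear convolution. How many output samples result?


Linear convolution output length:
L = N + M - 1
  = 754 + 117 - 1
  = 870 samples

870


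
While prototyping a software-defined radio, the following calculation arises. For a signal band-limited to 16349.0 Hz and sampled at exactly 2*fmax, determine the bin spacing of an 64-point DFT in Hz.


Step 1 — Nyquist sampling rate:
fs = 2 * fmax = 2 * 16349.0 = 32698.0 Hz

Step 2 — DFT bin spacing:
df = fs / N = 32698.0 / 64 = 510.9062 Hz

510.9062 Hz


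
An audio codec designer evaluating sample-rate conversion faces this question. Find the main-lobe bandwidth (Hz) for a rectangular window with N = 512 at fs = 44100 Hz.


Main lobe width for a rectangular window:
Width = 2 * fs / N
      = 2 * 44100 / 512
      = 88200 / 512
      = 172.266 Hz

172.266 Hz


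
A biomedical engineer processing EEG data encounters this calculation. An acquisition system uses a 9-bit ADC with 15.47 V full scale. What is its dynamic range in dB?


Dynamic range from full-scale to LSB:
V_min = V_max / 2^bits = 15.47 / 2^9
DR = 20 * log10(V_max / V_min)
   = 20 * log10(2^9)
   = 20 * 9 * log10(2)
   = 54.19 dB

54.19 dB


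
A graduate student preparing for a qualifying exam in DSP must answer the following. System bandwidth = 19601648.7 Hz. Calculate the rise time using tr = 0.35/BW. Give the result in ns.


Rise time from bandwidth relationship:
tr = 0.35 / BW
   = 0.35 / 19601648.7
   = 1.785564089e-08 s
   = 17.8556 ns

17.8556 ns


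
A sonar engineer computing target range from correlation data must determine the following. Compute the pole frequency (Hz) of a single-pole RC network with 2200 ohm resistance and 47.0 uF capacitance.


Cutoff frequency of a first-order RC filter:
fc = 1 / (2 * pi * R * C)
C = 47.0 uF = 4.7e-05 F
fc = 1 / (2 * pi * 2200 * 4.7e-05)
   = 1 / 0.64968136076237
   = 1.539216 Hz

1.539216 Hz


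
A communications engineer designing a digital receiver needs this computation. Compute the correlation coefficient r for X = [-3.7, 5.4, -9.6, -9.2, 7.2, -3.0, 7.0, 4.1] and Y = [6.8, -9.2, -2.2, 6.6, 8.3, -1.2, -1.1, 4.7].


Pearson correlation coefficient (population):
r = cov(X,Y) / (std(X) * std(Y))
Mean X = -0.225, Mean Y = 1.5875
Cov(X,Y) = -4.581562
Std(X) = 6.575475, Std(Y) = 5.620818
r = -0.124

-0.124


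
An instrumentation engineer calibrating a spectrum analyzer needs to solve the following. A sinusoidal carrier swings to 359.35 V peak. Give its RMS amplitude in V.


RMS voltage for a sinusoidal waveform:
V_rms = V_peak / sqrt(2)
      = 359.35 / 1.414214
      = 254.099 V

254.099 V
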